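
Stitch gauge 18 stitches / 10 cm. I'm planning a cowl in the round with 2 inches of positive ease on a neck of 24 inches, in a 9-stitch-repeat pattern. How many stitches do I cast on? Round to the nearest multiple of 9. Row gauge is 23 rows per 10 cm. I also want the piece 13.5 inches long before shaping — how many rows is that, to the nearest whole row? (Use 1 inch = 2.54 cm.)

Finished = 24 + 2 = 26 inches.
26 inches × 2.54 = 66.04 cm.
18/10 = 1.8 sts per cm; 66.04 × 1.8 = 118.87 sts.
Nearest multiple of 9 → 117.
13.5 inches = 34.29 cm; × 2.3 = 78.87 → 79 rows.

Cast on 117 stitches; work 79 rows.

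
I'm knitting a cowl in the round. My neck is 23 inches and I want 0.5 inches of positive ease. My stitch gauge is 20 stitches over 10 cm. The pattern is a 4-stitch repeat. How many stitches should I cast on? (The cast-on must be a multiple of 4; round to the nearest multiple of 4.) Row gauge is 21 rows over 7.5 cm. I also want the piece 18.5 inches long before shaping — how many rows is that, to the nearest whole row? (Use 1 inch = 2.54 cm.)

Cast on 120 stitches; work 132 rows.

Finished = 23 + 0.5 = 23.5 inches.
23.5 inches × 2.54 = 59.69 cm.
20/10 = 2 sts per cm; 59.69 × 2 = 119.38 sts.
Nearest multiple of 4 → 120.
18.5 inches = 46.99 cm; × 2.8 = 131.57 → 132 rows.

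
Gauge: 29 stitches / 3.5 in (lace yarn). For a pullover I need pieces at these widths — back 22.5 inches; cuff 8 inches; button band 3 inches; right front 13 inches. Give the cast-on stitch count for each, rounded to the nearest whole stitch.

Rate = 29/3.5 = 8.286 sts per in.
back: 22.5 × 8.286 = 186.43 → 186.
cuff: 8 × 8.286 = 66.29 → 66.
button band: 3 × 8.286 = 24.86 → 25.
right front: 13 × 8.286 = 107.71 → 108.

back 186; cuff 66; button band 25; right front 108.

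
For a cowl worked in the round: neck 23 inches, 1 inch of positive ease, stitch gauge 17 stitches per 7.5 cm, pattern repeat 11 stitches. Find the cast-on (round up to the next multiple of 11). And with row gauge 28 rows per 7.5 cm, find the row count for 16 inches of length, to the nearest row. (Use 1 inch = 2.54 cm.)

Cast on 143 stitches; work 152 rows.

Finished = 23 + 1 = 24 inches.
24 inches × 2.54 = 60.96 cm.
17/7.5 = 2.267 sts per cm; 60.96 × 2.267 = 138.18 sts.
Next multiple of 11 → 143.
16 inches = 40.64 cm; × 3.733 = 151.72 → 152 rows.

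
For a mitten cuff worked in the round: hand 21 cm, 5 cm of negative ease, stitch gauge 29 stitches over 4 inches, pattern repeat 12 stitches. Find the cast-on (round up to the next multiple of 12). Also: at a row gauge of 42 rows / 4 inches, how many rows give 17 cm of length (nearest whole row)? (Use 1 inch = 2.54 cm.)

Finished = 21 − 5 = 16 cm.
16 cm × 1/2.54 = 6.30 inches.
29/4 = 7.25 sts per in; 6.30 × 7.25 = 45.67 sts.
Next multiple of 12 → 48.
17 cm = 6.69 inches; × 10.5 = 70.28 → 70 rows.

Cast on 48 stitches; work 70 rows.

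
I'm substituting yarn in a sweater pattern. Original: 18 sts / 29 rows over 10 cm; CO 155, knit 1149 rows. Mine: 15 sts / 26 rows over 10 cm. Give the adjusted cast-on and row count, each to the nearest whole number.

Cast on 129 stitches; work 1030 rows.

Stitches: 155 × 15/18 = 129.17 → 129.
Rows: 1149 × 26/29 = 1030.14 → 1030.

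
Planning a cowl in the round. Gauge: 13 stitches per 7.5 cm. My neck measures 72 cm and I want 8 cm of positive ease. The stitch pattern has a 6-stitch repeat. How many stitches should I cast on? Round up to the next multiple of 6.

144 stitches.

Finished = 72 + 8 = 80 cm.
13 / 7.5 = 1.733 sts/cm.
80 × 1.733 = 138.67 sts.
Next multiple of 6: 144.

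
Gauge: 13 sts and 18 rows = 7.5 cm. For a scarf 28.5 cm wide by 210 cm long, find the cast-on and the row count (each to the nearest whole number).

Stitch gauge = 13/7.5 = 1.733 sts/cm; 28.5 × 1.733 = 49.40 → 49 sts.
Row gauge = 18/7.5 = 2.4 rows/cm; 210 × 2.4 = 504.00 → 504 rows.

Cast on 49 stitches and work 504 rows.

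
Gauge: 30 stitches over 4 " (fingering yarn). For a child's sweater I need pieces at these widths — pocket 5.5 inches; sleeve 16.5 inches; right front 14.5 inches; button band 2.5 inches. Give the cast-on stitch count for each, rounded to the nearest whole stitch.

pocket 41; sleeve 124; right front 109; button band 19.

Rate = 30/4 = 7.5 sts per in.
pocket: 5.5 × 7.5 = 41.25 → 41.
sleeve: 16.5 × 7.5 = 123.75 → 124.
right front: 14.5 × 7.5 = 108.75 → 109.
button band: 2.5 × 7.5 = 18.75 → 19.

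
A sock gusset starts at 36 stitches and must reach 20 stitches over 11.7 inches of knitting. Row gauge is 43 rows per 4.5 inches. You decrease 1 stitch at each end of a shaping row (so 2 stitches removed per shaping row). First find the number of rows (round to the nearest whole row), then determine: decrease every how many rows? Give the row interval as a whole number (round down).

Decrease every 14th row.

Rows = 11.7 × 9.556 = 111.8 → 112 rows.
Stitches to remove: 16 → 8 shaping rows (at 2 st each).
112 / 8 = 14.00 → every 14 rows.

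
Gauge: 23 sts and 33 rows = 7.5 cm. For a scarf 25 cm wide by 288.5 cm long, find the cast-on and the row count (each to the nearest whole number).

Stitch gauge = 23/7.5 = 3.067 sts/cm; 25 × 3.067 = 76.67 → 77 sts.
Row gauge = 33/7.5 = 4.4 rows/cm; 288.5 × 4.4 = 1269.40 → 1269 rows.

Cast on 77 stitches and work 1269 rows.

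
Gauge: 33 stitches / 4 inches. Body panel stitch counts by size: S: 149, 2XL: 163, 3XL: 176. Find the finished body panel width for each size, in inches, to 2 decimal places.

33/4 = 8.25 sts per in.
S: 149 / 8.25 = 18.061 → 18.06 in.
2XL: 163 / 8.25 = 19.758 → 19.76 in.
3XL: 176 / 8.25 = 21.333 → 21.33 in.

S 18.06 inches; 2XL 19.76 inches; 3XL 21.33 inches.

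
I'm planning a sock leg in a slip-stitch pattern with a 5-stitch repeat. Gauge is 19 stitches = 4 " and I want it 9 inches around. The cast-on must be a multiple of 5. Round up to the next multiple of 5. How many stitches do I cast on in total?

45 stitches.

19 / 4 = 4.75 sts per inch.
9 × 4.75 = 42.75 sts.
Next multiple of 5: 45.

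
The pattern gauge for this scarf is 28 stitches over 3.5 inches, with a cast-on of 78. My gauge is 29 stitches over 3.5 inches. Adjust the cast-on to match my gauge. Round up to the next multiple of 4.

CO 84 sts.

Scale factor = 29 / 28 = 1.036.
78 × 29 / 28 = 80.79 sts.
→ 84 sts.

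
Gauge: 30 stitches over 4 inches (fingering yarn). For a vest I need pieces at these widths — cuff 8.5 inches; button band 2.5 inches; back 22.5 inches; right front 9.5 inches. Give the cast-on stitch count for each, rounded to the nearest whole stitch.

Rate = 30/4 = 7.5 sts per in.
cuff: 8.5 × 7.5 = 63.75 → 64.
button band: 2.5 × 7.5 = 18.75 → 19.
back: 22.5 × 7.5 = 168.75 → 169.
right front: 9.5 × 7.5 = 71.25 → 71.

cuff 64; button band 19; back 169; right front 71.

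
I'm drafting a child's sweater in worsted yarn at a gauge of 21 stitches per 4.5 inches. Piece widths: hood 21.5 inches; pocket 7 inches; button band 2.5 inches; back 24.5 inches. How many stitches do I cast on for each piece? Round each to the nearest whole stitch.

Rate = 21/4.5 = 4.667 sts per in.
hood: 21.5 × 4.667 = 100.33 → 100.
pocket: 7 × 4.667 = 32.67 → 33.
button band: 2.5 × 4.667 = 11.67 → 12.
back: 24.5 × 4.667 = 114.33 → 114.

hood 100; pocket 33; button band 12; back 114.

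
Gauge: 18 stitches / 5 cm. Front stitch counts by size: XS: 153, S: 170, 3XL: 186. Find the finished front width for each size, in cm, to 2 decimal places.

XS 42.50 cm; S 47.22 cm; 3XL 51.67 cm.

18/5 = 3.6 sts per cm.
XS: 153 / 3.6 = 42.500 → 42.50 cm.
S: 170 / 3.6 = 47.222 → 47.22 cm.
3XL: 186 / 3.6 = 51.667 → 51.67 cm.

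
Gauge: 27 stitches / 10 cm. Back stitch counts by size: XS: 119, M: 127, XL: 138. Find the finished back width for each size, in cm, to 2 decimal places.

27/10 = 2.7 sts per cm.
XS: 119 / 2.7 = 44.074 → 44.07 cm.
M: 127 / 2.7 = 47.037 → 47.04 cm.
XL: 138 / 2.7 = 51.111 → 51.11 cm.

XS 44.07 cm; M 47.04 cm; XL 51.11 cm.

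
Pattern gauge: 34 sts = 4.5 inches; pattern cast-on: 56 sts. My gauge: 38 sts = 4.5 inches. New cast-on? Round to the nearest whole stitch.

Scale factor = 38 / 34 = 1.118.
56 × 38 / 34 = 62.59 sts.
→ 63 sts.

63 stitches.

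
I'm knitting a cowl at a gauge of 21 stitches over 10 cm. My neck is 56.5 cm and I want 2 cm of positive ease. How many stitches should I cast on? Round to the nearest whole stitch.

CO 123 sts.

Finished = 56.5 + 2 = 58.5 cm.
21 / 10 = 2.1 sts per cm.
58.50 × 2.1 = 122.85 sts.
→ 123 sts.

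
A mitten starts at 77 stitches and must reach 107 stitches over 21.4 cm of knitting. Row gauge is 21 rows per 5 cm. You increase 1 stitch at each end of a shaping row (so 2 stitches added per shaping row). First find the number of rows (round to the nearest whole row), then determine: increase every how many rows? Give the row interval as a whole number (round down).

Increase every 6th row.

Rows = 21.4 × 4.2 = 89.9 → 90 rows.
Stitches to add: 30 → 15 shaping rows (at 2 st each).
90 / 15 = 6.00 → every 6 rows.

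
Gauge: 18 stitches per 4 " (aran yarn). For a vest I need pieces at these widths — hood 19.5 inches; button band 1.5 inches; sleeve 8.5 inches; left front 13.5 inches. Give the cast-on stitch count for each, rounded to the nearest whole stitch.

Rate = 18/4 = 4.5 sts per in.
hood: 19.5 × 4.5 = 87.75 → 88.
button band: 1.5 × 4.5 = 6.75 → 7.
sleeve: 8.5 × 4.5 = 38.25 → 38.
left front: 13.5 × 4.5 = 60.75 → 61.

hood 88; button band 7; sleeve 38; left front 61.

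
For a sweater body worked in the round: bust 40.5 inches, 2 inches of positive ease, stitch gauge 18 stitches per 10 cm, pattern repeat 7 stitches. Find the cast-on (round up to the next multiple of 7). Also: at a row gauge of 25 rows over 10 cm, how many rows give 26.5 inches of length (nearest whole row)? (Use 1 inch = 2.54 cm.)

Cast on 196 stitches; work 168 rows.

Finished = 40.5 + 2 = 42.5 inches.
42.5 inches × 2.54 = 107.95 cm.
18/10 = 1.8 sts per cm; 107.95 × 1.8 = 194.31 sts.
Next multiple of 7 → 196.
26.5 inches = 67.31 cm; × 2.5 = 168.28 → 168 rows.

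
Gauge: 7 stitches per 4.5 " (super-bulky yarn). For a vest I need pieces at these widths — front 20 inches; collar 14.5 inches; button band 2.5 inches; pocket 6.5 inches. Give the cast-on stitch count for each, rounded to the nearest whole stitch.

front 31; collar 23; button band 4; pocket 10.

Rate = 7/4.5 = 1.556 sts per in.
front: 20 × 1.556 = 31.11 → 31.
collar: 14.5 × 1.556 = 22.56 → 23.
button band: 2.5 × 1.556 = 3.89 → 4.
pocket: 6.5 × 1.556 = 10.11 → 10.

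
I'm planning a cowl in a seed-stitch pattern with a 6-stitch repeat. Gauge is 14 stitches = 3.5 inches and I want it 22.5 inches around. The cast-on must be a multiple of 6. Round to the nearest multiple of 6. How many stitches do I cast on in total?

14 / 3.5 = 4 sts per inch.
22.5 × 4 = 90.00 sts.
Nearest multiple of 6: 90.

90 stitches.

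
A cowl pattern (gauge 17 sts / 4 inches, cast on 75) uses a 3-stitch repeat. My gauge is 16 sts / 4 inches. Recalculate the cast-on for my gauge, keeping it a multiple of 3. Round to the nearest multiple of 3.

75 × 16 / 17 = 70.59.
Nearest multiple of 3: 72.

Cast on 72 stitches.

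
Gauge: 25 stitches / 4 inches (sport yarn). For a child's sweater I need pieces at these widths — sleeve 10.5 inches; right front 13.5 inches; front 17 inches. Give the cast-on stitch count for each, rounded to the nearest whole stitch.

sleeve 66; right front 84; front 106.

Rate = 25/4 = 6.25 sts per in.
sleeve: 10.5 × 6.25 = 65.62 → 66.
right front: 13.5 × 6.25 = 84.38 → 84.
front: 17 × 6.25 = 106.25 → 106.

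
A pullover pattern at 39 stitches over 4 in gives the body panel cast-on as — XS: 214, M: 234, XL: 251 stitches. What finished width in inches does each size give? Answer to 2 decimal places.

XS 21.95 inches; M 24.00 inches; XL 25.74 inches.

39/4 = 9.75 sts per in.
XS: 214 / 9.75 = 21.949 → 21.95 in.
M: 234 / 9.75 = 24.000 → 24.00 in.
XL: 251 / 9.75 = 25.744 → 25.74 in.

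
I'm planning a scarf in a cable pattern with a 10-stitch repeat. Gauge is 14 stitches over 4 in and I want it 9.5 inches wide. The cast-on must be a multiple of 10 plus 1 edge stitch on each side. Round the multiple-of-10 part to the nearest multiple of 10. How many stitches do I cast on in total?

14 / 4 = 3.5 sts per inch.
9.5 × 3.5 = 33.25 sts.
Less 2 edge sts → 31.25 for the repeat.
Nearest multiple of 10: 30.
Add back 2 edge sts → 32.

Cast on 32 stitches.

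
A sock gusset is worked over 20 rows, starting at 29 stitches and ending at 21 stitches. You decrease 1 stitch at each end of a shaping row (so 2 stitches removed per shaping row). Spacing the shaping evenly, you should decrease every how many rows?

Decrease every 5th row.

Stitches to remove: |21 − 29| = 8.
Shaping rows needed: 8 / 2 = 4.
20 rows / 4 = every 5 rows.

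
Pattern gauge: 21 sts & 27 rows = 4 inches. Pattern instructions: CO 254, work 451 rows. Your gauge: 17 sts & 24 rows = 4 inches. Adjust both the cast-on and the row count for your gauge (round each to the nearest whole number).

Stitches: 254 × 17/21 = 205.62 → 206.
Rows: 451 × 24/27 = 400.89 → 401.

Cast on 206 stitches; work 401 rows.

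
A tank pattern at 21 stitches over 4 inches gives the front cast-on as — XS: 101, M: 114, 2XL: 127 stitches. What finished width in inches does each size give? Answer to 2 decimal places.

XS 19.24 inches; M 21.71 inches; 2XL 24.19 inches.

21/4 = 5.25 sts per in.
XS: 101 / 5.25 = 19.238 → 19.24 in.
M: 114 / 5.25 = 21.714 → 21.71 in.
2XL: 127 / 5.25 = 24.190 → 24.19 in.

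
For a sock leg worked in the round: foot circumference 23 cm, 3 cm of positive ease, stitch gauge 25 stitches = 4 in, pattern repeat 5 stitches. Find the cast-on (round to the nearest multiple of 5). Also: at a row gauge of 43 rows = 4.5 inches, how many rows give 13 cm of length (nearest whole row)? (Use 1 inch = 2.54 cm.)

Cast on 65 stitches; work 49 rows.

Finished = 23 + 3 = 26 cm.
26 cm × 1/2.54 = 10.24 inches.
25/4 = 6.25 sts per in; 10.24 × 6.25 = 63.98 sts.
Nearest multiple of 5 → 65.
13 cm = 5.12 inches; × 9.556 = 48.91 → 49 rows.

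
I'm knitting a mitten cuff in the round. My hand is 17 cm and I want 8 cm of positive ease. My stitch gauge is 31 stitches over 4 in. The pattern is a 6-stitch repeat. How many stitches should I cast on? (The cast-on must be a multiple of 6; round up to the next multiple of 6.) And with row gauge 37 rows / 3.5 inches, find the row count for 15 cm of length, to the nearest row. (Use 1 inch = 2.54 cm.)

Cast on 78 stitches; work 62 rows.

Finished = 17 + 8 = 25 cm.
25 cm × 1/2.54 = 9.84 inches.
31/4 = 7.75 sts per in; 9.84 × 7.75 = 76.28 sts.
Next multiple of 6 → 78.
15 cm = 5.91 inches; × 10.571 = 62.43 → 62 rows.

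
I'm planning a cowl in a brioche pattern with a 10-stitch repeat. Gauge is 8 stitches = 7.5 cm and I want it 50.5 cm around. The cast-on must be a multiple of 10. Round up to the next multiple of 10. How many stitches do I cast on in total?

CO 60 sts.

8 / 7.5 = 1.067 sts per cm.
50.5 × 1.067 = 53.87 sts.
Next multiple of 10: 60.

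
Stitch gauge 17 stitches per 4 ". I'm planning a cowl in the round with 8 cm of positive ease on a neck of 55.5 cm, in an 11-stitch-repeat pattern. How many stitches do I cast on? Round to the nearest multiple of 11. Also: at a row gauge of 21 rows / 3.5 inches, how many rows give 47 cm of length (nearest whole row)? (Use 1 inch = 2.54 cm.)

Cast on 110 stitches; work 111 rows.

Finished = 55.5 + 8 = 63.5 cm.
63.5 cm × 1/2.54 = 25.00 inches.
17/4 = 4.25 sts per in; 25.00 × 4.25 = 106.25 sts.
Nearest multiple of 11 → 110.
47 cm = 18.50 inches; × 6 = 111.02 → 111 rows.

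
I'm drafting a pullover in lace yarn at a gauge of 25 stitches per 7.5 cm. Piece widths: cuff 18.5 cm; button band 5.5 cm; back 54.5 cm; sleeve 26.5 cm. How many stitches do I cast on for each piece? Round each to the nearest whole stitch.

cuff 62; button band 18; back 182; sleeve 88.

Rate = 25/7.5 = 3.333 sts per cm.
cuff: 18.5 × 3.333 = 61.67 → 62.
button band: 5.5 × 3.333 = 18.33 → 18.
back: 54.5 × 3.333 = 181.67 → 182.
sleeve: 26.5 × 3.333 = 88.33 → 88.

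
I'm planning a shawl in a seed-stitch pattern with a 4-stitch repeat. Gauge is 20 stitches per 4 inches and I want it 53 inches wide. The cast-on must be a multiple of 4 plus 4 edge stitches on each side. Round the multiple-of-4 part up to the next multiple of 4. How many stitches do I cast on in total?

Cast on 268 stitches.

20 / 4 = 5 sts per inch.
53 × 5 = 265.00 sts.
Less 8 edge sts → 257.00 for the repeat.
Next multiple of 4: 260.
Add back 8 edge sts → 268.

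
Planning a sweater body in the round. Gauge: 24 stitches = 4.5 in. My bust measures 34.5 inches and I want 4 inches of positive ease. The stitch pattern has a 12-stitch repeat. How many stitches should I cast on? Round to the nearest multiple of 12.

Finished = 34.5 + 4 = 38.5 inches.
24 / 4.5 = 5.333 sts/in.
38.5 × 5.333 = 205.33 sts.
Nearest multiple of 12: 204.

204 stitches.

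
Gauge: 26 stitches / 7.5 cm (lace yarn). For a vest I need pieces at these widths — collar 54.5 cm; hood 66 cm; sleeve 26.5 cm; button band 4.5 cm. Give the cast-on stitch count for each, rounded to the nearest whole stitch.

Rate = 26/7.5 = 3.467 sts per cm.
collar: 54.5 × 3.467 = 188.93 → 189.
hood: 66 × 3.467 = 228.80 → 229.
sleeve: 26.5 × 3.467 = 91.87 → 92.
button band: 4.5 × 3.467 = 15.60 → 16.

collar 189; hood 229; sleeve 92; button band 16.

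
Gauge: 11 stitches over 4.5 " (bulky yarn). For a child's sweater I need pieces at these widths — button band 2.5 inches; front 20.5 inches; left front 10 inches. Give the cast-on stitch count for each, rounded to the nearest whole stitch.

Rate = 11/4.5 = 2.444 sts per in.
button band: 2.5 × 2.444 = 6.11 → 6.
front: 20.5 × 2.444 = 50.11 → 50.
left front: 10 × 2.444 = 24.44 → 24.

button band 6; front 50; left front 24.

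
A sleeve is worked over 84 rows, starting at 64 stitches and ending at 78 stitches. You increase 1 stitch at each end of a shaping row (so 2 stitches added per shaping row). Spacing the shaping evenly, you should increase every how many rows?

Increase every 12th row.

Stitches to add: |78 − 64| = 14.
Shaping rows needed: 14 / 2 = 7.
84 rows / 7 = every 12 rows.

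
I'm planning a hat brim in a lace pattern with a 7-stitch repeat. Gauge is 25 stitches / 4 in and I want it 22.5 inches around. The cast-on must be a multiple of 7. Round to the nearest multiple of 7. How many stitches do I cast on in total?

Cast on 140 stitches.

25 / 4 = 6.25 sts per inch.
22.5 × 6.25 = 140.62 sts.
Nearest multiple of 7: 140.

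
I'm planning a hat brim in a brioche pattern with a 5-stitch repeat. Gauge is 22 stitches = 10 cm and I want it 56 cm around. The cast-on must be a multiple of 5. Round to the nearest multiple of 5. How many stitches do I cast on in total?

125 stitches.

22 / 10 = 2.2 sts per cm.
56 × 2.2 = 123.20 sts.
Nearest multiple of 5: 125.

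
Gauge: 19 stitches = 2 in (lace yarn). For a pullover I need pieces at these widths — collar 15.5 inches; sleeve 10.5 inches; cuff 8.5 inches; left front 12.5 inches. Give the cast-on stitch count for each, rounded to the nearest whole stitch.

Rate = 19/2 = 9.5 sts per in.
collar: 15.5 × 9.5 = 147.25 → 147.
sleeve: 10.5 × 9.5 = 99.75 → 100.
cuff: 8.5 × 9.5 = 80.75 → 81.
left front: 12.5 × 9.5 = 118.75 → 119.

collar 147; sleeve 100; cuff 81; left front 119.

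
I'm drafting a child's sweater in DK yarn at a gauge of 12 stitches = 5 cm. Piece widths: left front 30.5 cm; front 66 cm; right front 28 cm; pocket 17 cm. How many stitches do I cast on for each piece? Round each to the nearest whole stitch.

left front 73; front 158; right front 67; pocket 41.

Rate = 12/5 = 2.4 sts per cm.
left front: 30.5 × 2.4 = 73.20 → 73.
front: 66 × 2.4 = 158.40 → 158.
right front: 28 × 2.4 = 67.20 → 67.
pocket: 17 × 2.4 = 40.80 → 41.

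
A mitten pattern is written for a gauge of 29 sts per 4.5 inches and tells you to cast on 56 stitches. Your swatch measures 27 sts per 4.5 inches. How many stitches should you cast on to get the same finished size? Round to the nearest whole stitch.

Scale factor = 27 / 29 = 0.931.
56 × 27 / 29 = 52.14 sts.
→ 52 sts.

Cast on 52 stitches.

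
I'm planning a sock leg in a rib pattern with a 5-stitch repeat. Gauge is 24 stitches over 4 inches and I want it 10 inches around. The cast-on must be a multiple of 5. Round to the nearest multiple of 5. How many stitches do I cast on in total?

CO 60 sts.

24 / 4 = 6 sts per inch.
10 × 6 = 60.00 sts.
Nearest multiple of 5: 60.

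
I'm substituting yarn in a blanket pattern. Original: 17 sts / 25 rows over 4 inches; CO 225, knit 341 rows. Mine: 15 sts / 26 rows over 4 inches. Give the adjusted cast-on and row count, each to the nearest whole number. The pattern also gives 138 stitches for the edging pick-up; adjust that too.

Cast on 199 stitches; work 355 rows; edging pick-up 122 stitches.

Stitches: 225 × 15/17 = 198.53 → 199.
Rows: 341 × 26/25 = 354.64 → 355.
edging pick-up: 138 × 15/17 = 121.76 → 122.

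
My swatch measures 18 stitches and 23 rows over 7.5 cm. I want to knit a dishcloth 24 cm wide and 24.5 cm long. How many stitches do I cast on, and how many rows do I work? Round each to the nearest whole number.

Cast on 58 stitches and work 75 rows.

Stitch gauge = 18/7.5 = 2.4 sts/cm; 24 × 2.4 = 57.60 → 58 sts.
Row gauge = 23/7.5 = 3.067 rows/cm; 24.5 × 3.067 = 75.13 → 75 rows.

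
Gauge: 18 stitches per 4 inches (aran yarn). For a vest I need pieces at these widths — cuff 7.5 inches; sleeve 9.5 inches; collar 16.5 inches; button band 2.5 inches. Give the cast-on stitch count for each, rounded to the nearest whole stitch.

Rate = 18/4 = 4.5 sts per in.
cuff: 7.5 × 4.5 = 33.75 → 34.
sleeve: 9.5 × 4.5 = 42.75 → 43.
collar: 16.5 × 4.5 = 74.25 → 74.
button band: 2.5 × 4.5 = 11.25 → 11.

cuff 34; sleeve 43; collar 74; button band 11.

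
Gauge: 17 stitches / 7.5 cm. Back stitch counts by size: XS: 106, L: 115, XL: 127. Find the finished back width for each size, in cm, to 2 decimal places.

17/7.5 = 2.267 sts per cm.
XS: 106 / 2.267 = 46.765 → 46.76 cm.
L: 115 / 2.267 = 50.735 → 50.74 cm.
XL: 127 / 2.267 = 56.029 → 56.03 cm.

XS 46.76 cm; L 50.74 cm; XL 56.03 cm.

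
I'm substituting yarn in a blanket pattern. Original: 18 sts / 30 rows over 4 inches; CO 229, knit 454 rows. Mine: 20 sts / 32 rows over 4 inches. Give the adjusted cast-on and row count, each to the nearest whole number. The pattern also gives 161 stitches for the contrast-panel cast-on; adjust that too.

Stitches: 229 × 20/18 = 254.44 → 254.
Rows: 454 × 32/30 = 484.27 → 484.
contrast-panel cast-on: 161 × 20/18 = 178.89 → 179.

Cast on 254 stitches; work 484 rows; contrast-panel cast-on 179 stitches.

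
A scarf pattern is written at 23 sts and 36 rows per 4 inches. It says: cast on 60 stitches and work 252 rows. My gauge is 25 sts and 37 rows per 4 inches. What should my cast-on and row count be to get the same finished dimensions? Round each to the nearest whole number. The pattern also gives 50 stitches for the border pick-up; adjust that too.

Cast on 65 stitches; work 259 rows; border pick-up 54 stitches.

Stitches: 60 × 25/23 = 65.22 → 65.
Rows: 252 × 37/36 = 259.00 → 259.
border pick-up: 50 × 25/23 = 54.35 → 54.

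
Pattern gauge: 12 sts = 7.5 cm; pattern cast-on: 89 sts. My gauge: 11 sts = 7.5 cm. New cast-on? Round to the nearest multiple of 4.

Scale factor = 11 / 12 = 0.917.
89 × 11 / 12 = 81.58 sts.
→ 80 sts.

Cast on 80 stitches.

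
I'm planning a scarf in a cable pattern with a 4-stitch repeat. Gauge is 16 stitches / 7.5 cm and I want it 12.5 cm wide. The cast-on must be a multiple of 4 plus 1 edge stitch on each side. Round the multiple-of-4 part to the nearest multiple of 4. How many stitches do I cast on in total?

Cast on 26 stitches.

16 / 7.5 = 2.133 sts per cm.
12.5 × 2.133 = 26.67 sts.
Less 2 edge sts → 24.67 for the repeat.
Nearest multiple of 4: 24.
Add back 2 edge sts → 26.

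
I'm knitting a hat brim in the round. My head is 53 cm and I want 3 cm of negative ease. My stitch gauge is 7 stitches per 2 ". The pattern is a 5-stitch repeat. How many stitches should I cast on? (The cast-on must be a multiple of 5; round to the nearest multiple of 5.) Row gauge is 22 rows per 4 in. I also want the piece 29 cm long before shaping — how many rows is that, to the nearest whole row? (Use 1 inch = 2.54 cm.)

Cast on 70 stitches; work 63 rows.

Finished = 53 − 3 = 50 cm.
50 cm × 1/2.54 = 19.69 inches.
7/2 = 3.5 sts per in; 19.69 × 3.5 = 68.90 sts.
Nearest multiple of 5 → 70.
29 cm = 11.42 inches; × 5.5 = 62.80 → 63 rows.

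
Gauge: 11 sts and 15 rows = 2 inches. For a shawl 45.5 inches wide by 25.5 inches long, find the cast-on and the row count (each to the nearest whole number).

Cast on 250 stitches and work 191 rows.

Stitch gauge = 11/2 = 5.5 sts/in; 45.5 × 5.5 = 250.25 → 250 sts.
Row gauge = 15/2 = 7.5 rows/in; 25.5 × 7.5 = 191.25 → 191 rows.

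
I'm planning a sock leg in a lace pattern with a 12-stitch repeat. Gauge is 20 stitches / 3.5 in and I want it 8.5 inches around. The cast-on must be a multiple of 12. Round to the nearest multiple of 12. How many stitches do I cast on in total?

20 / 3.5 = 5.714 sts per inch.
8.5 × 5.714 = 48.57 sts.
Nearest multiple of 12: 48.

48 stitches.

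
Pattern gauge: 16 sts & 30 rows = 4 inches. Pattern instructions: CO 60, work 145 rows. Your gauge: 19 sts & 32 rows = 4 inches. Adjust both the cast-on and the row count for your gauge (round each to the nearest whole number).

Stitches: 60 × 19/16 = 71.25 → 71.
Rows: 145 × 32/30 = 154.67 → 155.

Cast on 71 stitches; work 155 rows.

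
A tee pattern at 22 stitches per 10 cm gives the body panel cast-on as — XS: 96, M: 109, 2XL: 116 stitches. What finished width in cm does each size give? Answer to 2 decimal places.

XS 43.64 cm; M 49.55 cm; 2XL 52.73 cm.

22/10 = 2.2 sts per cm.
XS: 96 / 2.2 = 43.636 → 43.64 cm.
M: 109 / 2.2 = 49.545 → 49.55 cm.
2XL: 116 / 2.2 = 52.727 → 52.73 cm.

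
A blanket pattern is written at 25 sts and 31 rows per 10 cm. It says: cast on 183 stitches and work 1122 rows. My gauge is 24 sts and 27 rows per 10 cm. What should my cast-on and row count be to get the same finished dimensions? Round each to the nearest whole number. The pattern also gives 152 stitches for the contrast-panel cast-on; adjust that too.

Stitches: 183 × 24/25 = 175.68 → 176.
Rows: 1122 × 27/31 = 977.23 → 977.
contrast-panel cast-on: 152 × 24/25 = 145.92 → 146.

Cast on 176 stitches; work 977 rows; contrast-panel cast-on 146 stitches.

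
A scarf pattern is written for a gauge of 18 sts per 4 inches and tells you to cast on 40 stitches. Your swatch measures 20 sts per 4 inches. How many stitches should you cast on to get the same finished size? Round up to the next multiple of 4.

Scale factor = 20 / 18 = 1.111.
40 × 20 / 18 = 44.44 sts.
→ 48 sts.

Cast on 48 stitches.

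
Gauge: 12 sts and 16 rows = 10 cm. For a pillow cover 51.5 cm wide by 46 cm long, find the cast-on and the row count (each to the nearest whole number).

Cast on 62 stitches and work 74 rows.

Stitch gauge = 12/10 = 1.2 sts/cm; 51.5 × 1.2 = 61.80 → 62 sts.
Row gauge = 16/10 = 1.6 rows/cm; 46 × 1.6 = 73.60 → 74 rows.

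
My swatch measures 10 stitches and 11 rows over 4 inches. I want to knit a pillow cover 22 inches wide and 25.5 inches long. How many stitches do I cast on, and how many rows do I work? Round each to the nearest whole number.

Cast on 55 stitches and work 70 rows.

Stitch gauge = 10/4 = 2.5 sts/in; 22 × 2.5 = 55.00 → 55 sts.
Row gauge = 11/4 = 2.75 rows/in; 25.5 × 2.75 = 70.12 → 70 rows.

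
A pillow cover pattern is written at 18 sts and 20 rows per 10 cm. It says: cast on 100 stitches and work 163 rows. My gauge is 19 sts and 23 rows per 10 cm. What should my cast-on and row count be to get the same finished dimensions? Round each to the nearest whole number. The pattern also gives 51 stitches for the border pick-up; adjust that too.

Cast on 106 stitches; work 187 rows; border pick-up 54 stitches.

Stitches: 100 × 19/18 = 105.56 → 106.
Rows: 163 × 23/20 = 187.45 → 187.
border pick-up: 51 × 19/18 = 53.83 → 54.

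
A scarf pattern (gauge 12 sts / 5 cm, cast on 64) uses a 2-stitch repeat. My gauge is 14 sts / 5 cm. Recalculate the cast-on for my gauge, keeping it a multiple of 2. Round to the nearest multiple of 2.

64 × 14 / 12 = 74.67.
Nearest multiple of 2: 74.

Cast on 74 stitches.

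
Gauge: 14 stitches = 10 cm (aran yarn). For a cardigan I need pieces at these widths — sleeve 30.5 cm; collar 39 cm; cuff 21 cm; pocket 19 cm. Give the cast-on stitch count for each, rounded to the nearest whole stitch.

sleeve 43; collar 55; cuff 29; pocket 27.

Rate = 14/10 = 1.4 sts per cm.
sleeve: 30.5 × 1.4 = 42.70 → 43.
collar: 39 × 1.4 = 54.60 → 55.
cuff: 21 × 1.4 = 29.40 → 29.
pocket: 19 × 1.4 = 26.60 → 27.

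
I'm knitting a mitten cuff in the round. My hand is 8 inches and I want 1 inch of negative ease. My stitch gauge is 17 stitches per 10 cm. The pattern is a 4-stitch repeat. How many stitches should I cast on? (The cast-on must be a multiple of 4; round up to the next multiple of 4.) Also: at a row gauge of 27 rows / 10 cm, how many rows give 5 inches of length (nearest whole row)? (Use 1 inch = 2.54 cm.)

Cast on 32 stitches; work 34 rows.

Finished = 8 − 1 = 7 inches.
7 inches × 2.54 = 17.78 cm.
17/10 = 1.7 sts per cm; 17.78 × 1.7 = 30.23 sts.
Next multiple of 4 → 32.
5 inches = 12.70 cm; × 2.7 = 34.29 → 34 rows.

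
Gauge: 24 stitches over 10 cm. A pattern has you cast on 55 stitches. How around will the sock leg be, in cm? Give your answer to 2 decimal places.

22.92 cm.

24 stitches / 10 cm = 2.4 stitches per cm.
55 / 2.4 = 22.917 cm.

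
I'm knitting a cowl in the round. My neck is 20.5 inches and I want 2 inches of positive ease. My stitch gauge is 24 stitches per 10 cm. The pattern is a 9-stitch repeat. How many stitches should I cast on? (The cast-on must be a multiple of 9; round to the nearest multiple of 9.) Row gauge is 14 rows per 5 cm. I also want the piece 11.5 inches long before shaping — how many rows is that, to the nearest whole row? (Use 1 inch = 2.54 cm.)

Finished = 20.5 + 2 = 22.5 inches.
22.5 inches × 2.54 = 57.15 cm.
24/10 = 2.4 sts per cm; 57.15 × 2.4 = 137.16 sts.
Nearest multiple of 9 → 135.
11.5 inches = 29.21 cm; × 2.8 = 81.79 → 82 rows.

Cast on 135 stitches; work 82 rows.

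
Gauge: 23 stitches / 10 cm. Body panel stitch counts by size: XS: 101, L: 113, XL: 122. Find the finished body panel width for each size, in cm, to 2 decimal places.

23/10 = 2.3 sts per cm.
XS: 101 / 2.3 = 43.913 → 43.91 cm.
L: 113 / 2.3 = 49.130 → 49.13 cm.
XL: 122 / 2.3 = 53.043 → 53.04 cm.

XS 43.91 cm; L 49.13 cm; XL 53.04 cm.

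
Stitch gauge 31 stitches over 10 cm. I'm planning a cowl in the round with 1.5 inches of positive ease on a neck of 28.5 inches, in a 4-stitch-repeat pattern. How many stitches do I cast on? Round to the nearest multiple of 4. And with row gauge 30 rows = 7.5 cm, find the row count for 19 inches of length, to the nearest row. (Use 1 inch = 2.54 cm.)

Cast on 236 stitches; work 193 rows.

Finished = 28.5 + 1.5 = 30 inches.
30 inches × 2.54 = 76.20 cm.
31/10 = 3.1 sts per cm; 76.20 × 3.1 = 236.22 sts.
Nearest multiple of 4 → 236.
19 inches = 48.26 cm; × 4 = 193.04 → 193 rows.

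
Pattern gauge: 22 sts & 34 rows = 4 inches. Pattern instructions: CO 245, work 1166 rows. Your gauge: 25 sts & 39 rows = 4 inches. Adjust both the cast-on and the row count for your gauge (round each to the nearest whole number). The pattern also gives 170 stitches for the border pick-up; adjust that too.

Stitches: 245 × 25/22 = 278.41 → 278.
Rows: 1166 × 39/34 = 1337.47 → 1337.
border pick-up: 170 × 25/22 = 193.18 → 193.

Cast on 278 stitches; work 1337 rows; border pick-up 193 stitches.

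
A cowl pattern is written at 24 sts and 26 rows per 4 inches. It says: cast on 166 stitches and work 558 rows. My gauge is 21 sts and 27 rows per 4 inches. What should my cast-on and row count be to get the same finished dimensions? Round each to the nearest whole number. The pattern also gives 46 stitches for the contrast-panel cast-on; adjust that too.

Stitches: 166 × 21/24 = 145.25 → 145.
Rows: 558 × 27/26 = 579.46 → 579.
contrast-panel cast-on: 46 × 21/24 = 40.25 → 40.

Cast on 145 stitches; work 579 rows; contrast-panel cast-on 40 stitches.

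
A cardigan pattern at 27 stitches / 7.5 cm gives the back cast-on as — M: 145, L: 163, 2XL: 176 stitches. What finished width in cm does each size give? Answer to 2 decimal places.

27/7.5 = 3.6 sts per cm.
M: 145 / 3.6 = 40.278 → 40.28 cm.
L: 163 / 3.6 = 45.278 → 45.28 cm.
2XL: 176 / 3.6 = 48.889 → 48.89 cm.

M 40.28 cm; L 45.28 cm; 2XL 48.89 cm.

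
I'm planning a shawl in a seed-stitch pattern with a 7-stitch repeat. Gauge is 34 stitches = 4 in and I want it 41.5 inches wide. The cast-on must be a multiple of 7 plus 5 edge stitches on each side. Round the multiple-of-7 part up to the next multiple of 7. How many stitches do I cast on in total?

34 / 4 = 8.5 sts per inch.
41.5 × 8.5 = 352.75 sts.
Less 10 edge sts → 342.75 for the repeat.
Next multiple of 7: 343.
Add back 10 edge sts → 353.

Cast on 353 stitches.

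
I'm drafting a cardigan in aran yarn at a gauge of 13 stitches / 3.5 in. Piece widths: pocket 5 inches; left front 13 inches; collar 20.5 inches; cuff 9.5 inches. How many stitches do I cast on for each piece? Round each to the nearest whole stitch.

Rate = 13/3.5 = 3.714 sts per in.
pocket: 5 × 3.714 = 18.57 → 19.
left front: 13 × 3.714 = 48.29 → 48.
collar: 20.5 × 3.714 = 76.14 → 76.
cuff: 9.5 × 3.714 = 35.29 → 35.

pocket 19; left front 48; collar 76; cuff 35.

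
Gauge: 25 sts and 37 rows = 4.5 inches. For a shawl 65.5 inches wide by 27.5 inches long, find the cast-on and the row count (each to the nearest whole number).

Cast on 364 stitches and work 226 rows.

Stitch gauge = 25/4.5 = 5.556 sts/in; 65.5 × 5.556 = 363.89 → 364 sts.
Row gauge = 37/4.5 = 8.222 rows/in; 27.5 × 8.222 = 226.11 → 226 rows.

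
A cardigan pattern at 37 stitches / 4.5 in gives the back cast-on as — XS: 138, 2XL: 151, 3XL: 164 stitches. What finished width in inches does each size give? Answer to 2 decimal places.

XS 16.78 inches; 2XL 18.36 inches; 3XL 19.95 inches.

37/4.5 = 8.222 sts per in.
XS: 138 / 8.222 = 16.784 → 16.78 in.
2XL: 151 / 8.222 = 18.365 → 18.36 in.
3XL: 164 / 8.222 = 19.946 → 19.95 in.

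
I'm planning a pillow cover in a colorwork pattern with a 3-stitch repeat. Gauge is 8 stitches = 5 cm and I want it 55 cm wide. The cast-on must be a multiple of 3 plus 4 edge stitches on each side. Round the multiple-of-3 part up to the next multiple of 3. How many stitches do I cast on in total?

89 stitches.

8 / 5 = 1.6 sts per cm.
55 × 1.6 = 88.00 sts.
Less 8 edge sts → 80.00 for the repeat.
Next multiple of 3: 81.
Add back 8 edge sts → 89.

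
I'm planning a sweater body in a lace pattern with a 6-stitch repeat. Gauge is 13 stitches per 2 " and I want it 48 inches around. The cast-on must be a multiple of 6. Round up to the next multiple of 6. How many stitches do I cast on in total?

312 stitches.

13 / 2 = 6.5 sts per inch.
48 × 6.5 = 312.00 sts.
Next multiple of 6: 312.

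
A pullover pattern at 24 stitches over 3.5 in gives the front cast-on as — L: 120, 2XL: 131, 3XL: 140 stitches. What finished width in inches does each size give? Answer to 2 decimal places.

L 17.50 inches; 2XL 19.10 inches; 3XL 20.42 inches.

24/3.5 = 6.857 sts per in.
L: 120 / 6.857 = 17.500 → 17.50 in.
2XL: 131 / 6.857 = 19.104 → 19.10 in.
3XL: 140 / 6.857 = 20.417 → 20.42 in.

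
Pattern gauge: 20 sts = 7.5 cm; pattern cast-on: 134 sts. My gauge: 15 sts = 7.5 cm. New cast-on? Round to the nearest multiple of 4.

Scale factor = 15 / 20 = 0.750.
134 × 15 / 20 = 100.50 sts.
→ 100 sts.

Cast on 100 stitches.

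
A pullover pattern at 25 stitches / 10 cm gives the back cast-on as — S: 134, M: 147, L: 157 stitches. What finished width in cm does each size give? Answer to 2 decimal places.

S 53.60 cm; M 58.80 cm; L 62.80 cm.

25/10 = 2.5 sts per cm.
S: 134 / 2.5 = 53.600 → 53.60 cm.
M: 147 / 2.5 = 58.800 → 58.80 cm.
L: 157 / 2.5 = 62.800 → 62.80 cm.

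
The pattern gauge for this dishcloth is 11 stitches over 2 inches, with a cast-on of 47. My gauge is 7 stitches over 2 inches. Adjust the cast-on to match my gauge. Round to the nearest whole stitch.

Cast on 30 stitches.

Scale factor = 7 / 11 = 0.636.
47 × 7 / 11 = 29.91 sts.
→ 30 sts.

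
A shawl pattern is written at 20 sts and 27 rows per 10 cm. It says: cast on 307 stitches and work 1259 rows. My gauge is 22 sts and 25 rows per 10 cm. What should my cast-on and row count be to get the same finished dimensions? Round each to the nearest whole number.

Cast on 338 stitches; work 1166 rows.

Stitches: 307 × 22/20 = 337.70 → 338.
Rows: 1259 × 25/27 = 1165.74 → 1166.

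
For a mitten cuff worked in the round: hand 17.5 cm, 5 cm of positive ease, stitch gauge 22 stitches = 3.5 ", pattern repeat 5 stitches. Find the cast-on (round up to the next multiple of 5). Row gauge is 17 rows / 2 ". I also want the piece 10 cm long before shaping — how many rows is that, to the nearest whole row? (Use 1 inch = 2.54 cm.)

Cast on 60 stitches; work 33 rows.

Finished = 17.5 + 5 = 22.5 cm.
22.5 cm × 1/2.54 = 8.86 inches.
22/3.5 = 6.286 sts per in; 8.86 × 6.286 = 55.68 sts.
Next multiple of 5 → 60.
10 cm = 3.94 inches; × 8.5 = 33.46 → 33 rows.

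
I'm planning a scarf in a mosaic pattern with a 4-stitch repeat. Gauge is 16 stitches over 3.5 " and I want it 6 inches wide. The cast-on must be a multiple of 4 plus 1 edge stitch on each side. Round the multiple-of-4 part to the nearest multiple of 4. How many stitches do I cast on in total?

26 stitches.

16 / 3.5 = 4.571 sts per inch.
6 × 4.571 = 27.43 sts.
Less 2 edge sts → 25.43 for the repeat.
Nearest multiple of 4: 24.
Add back 2 edge sts → 26.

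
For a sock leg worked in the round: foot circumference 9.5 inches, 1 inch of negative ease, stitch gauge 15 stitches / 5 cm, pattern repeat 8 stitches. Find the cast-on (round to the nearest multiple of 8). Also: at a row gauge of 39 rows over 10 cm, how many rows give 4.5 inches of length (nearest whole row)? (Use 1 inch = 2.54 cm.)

Cast on 64 stitches; work 45 rows.

Finished = 9.5 − 1 = 8.5 inches.
8.5 inches × 2.54 = 21.59 cm.
15/5 = 3 sts per cm; 21.59 × 3 = 64.77 sts.
Nearest multiple of 8 → 64.
4.5 inches = 11.43 cm; × 3.9 = 44.58 → 45 rows.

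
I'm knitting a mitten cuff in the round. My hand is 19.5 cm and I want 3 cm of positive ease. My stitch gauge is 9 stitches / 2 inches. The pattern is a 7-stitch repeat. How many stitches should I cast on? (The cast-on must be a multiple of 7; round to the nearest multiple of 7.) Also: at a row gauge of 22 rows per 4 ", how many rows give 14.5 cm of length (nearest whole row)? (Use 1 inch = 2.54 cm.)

Cast on 42 stitches; work 31 rows.

Finished = 19.5 + 3 = 22.5 cm.
22.5 cm × 1/2.54 = 8.86 inches.
9/2 = 4.5 sts per in; 8.86 × 4.5 = 39.86 sts.
Nearest multiple of 7 → 42.
14.5 cm = 5.71 inches; × 5.5 = 31.40 → 31 rows.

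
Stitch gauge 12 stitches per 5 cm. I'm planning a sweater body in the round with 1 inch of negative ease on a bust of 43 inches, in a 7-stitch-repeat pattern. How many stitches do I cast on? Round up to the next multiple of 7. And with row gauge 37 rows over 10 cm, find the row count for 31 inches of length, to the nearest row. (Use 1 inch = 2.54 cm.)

Finished = 43 − 1 = 42 inches.
42 inches × 2.54 = 106.68 cm.
12/5 = 2.4 sts per cm; 106.68 × 2.4 = 256.03 sts.
Next multiple of 7 → 259.
31 inches = 78.74 cm; × 3.7 = 291.34 → 291 rows.

Cast on 259 stitches; work 291 rows.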